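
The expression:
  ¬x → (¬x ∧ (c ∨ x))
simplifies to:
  c ∨ x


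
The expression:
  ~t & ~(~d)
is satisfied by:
  {d: True, t: False}


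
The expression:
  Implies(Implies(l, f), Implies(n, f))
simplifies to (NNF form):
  f | l | ~n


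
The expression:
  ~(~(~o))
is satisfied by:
  {o: False}


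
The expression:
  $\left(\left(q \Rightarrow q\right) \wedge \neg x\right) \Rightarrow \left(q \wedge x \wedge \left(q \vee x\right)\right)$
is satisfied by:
  {x: True}


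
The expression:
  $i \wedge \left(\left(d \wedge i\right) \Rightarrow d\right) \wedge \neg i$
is never true.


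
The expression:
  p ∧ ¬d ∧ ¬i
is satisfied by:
  {p: True, d: False, i: False}


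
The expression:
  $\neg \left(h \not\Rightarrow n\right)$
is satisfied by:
  {n: True, h: False}
  {h: False, n: False}
  {h: True, n: True}


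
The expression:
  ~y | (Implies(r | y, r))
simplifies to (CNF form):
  r | ~y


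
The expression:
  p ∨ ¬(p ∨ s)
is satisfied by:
  {p: True, s: False}
  {s: False, p: False}
  {s: True, p: True}


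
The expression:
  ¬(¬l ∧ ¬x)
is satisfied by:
  {x: True, l: True}
  {x: True, l: False}
  {l: True, x: False}


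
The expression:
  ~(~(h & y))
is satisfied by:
  {h: True, y: True}


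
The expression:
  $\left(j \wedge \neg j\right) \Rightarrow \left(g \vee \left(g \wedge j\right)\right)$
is always true.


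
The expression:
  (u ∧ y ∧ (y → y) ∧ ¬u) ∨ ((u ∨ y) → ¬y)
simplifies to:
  ¬y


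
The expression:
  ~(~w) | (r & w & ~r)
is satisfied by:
  {w: True}


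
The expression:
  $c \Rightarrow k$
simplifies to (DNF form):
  $k \vee \neg c$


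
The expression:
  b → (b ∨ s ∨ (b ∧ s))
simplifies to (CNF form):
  True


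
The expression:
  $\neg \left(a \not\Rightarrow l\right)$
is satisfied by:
  {l: True, a: False}
  {a: False, l: False}
  {a: True, l: True}


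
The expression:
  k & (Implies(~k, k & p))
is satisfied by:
  {k: True}


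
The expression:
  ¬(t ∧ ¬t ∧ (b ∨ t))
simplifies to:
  True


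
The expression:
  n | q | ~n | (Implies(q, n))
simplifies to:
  True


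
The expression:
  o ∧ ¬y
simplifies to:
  o ∧ ¬y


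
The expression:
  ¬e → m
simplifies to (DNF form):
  e ∨ m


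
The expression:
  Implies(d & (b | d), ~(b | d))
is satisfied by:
  {d: False}


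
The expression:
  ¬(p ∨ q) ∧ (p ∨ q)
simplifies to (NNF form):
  False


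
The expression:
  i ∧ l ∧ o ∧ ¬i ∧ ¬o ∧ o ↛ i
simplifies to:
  False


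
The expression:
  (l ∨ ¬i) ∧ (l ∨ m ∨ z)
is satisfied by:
  {m: True, z: True, l: True, i: False}
  {m: True, l: True, i: False, z: False}
  {z: True, l: True, i: False, m: False}
  {l: True, z: False, i: False, m: False}
  {m: True, l: True, i: True, z: True}
  {m: True, l: True, i: True, z: False}
  {l: True, i: True, z: True, m: False}
  {l: True, i: True, m: False, z: False}
  {z: True, m: True, i: False, l: False}
  {m: True, z: False, i: False, l: False}
  {z: True, m: False, i: False, l: False}


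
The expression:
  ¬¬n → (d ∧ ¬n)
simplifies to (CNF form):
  ¬n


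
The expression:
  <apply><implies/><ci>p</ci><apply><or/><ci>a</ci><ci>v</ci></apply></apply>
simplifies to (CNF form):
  <apply><or/><ci>a</ci><ci>v</ci><apply><not/><ci>p</ci></apply></apply>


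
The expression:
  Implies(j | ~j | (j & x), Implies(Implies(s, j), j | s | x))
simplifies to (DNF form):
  j | s | x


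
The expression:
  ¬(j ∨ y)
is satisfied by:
  {y: False, j: False}


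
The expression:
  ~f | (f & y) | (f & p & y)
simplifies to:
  y | ~f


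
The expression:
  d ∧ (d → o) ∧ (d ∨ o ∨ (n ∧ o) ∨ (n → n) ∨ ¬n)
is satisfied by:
  {d: True, o: True}


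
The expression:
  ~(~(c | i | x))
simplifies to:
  c | i | x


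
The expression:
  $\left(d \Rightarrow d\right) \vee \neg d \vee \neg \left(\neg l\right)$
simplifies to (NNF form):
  $\text{True}$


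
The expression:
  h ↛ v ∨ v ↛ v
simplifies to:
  h ∧ ¬v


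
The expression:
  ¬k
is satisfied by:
  {k: False}


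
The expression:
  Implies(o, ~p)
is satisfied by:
  {p: False, o: False}
  {o: True, p: False}
  {p: True, o: False}


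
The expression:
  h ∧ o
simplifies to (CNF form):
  h ∧ o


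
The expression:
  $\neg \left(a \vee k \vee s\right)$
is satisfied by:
  {a: False, k: False, s: False}


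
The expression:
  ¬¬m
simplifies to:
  m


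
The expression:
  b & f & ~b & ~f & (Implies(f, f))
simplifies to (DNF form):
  False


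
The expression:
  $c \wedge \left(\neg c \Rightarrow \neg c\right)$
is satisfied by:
  {c: True}


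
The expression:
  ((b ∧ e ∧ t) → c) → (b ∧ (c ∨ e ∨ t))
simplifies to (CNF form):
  b ∧ (c ∨ e ∨ t)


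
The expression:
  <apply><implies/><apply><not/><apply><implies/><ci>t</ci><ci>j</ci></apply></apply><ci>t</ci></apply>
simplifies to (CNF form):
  <true/>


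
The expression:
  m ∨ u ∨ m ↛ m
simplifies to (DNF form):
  m ∨ u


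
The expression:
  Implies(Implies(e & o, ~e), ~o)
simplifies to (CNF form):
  e | ~o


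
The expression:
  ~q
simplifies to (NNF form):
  ~q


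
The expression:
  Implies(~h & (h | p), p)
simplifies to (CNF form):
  True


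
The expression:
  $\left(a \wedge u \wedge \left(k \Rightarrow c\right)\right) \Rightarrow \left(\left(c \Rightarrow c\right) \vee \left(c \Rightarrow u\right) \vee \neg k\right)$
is always true.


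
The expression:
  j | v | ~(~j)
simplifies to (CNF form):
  j | v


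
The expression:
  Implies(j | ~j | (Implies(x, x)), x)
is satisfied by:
  {x: True}


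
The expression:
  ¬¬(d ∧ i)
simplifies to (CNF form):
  d ∧ i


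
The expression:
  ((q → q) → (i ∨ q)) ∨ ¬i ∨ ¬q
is always true.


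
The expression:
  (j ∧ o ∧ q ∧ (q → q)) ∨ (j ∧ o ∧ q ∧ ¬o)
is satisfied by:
  {j: True, o: True, q: True}


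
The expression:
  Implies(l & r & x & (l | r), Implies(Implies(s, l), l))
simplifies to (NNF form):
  True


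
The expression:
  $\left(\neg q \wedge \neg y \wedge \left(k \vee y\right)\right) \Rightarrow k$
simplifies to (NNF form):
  $\text{True}$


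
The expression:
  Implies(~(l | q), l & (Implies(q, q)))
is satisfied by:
  {q: True, l: True}
  {q: True, l: False}
  {l: True, q: False}


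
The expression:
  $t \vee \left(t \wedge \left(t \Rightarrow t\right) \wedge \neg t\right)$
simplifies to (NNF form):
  $t$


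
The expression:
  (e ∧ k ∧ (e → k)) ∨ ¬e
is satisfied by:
  {k: True, e: False}
  {e: False, k: False}
  {e: True, k: True}


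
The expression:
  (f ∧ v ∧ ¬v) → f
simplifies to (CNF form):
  True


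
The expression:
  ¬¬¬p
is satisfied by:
  {p: False}


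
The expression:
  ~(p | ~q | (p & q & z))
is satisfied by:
  {q: True, p: False}


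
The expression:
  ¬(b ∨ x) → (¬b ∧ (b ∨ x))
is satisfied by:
  {b: True, x: True}
  {b: True, x: False}
  {x: True, b: False}


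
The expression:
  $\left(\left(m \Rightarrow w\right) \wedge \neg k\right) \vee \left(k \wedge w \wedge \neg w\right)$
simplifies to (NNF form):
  $\neg k \wedge \left(w \vee \neg m\right)$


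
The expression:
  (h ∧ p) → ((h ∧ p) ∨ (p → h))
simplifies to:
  True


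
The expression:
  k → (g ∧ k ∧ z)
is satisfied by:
  {g: True, z: True, k: False}
  {g: True, z: False, k: False}
  {z: True, g: False, k: False}
  {g: False, z: False, k: False}
  {g: True, k: True, z: True}


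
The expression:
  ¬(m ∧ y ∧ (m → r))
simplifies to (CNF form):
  ¬m ∨ ¬r ∨ ¬y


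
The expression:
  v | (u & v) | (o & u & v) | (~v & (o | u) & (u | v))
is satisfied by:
  {v: True, u: True}
  {v: True, u: False}
  {u: True, v: False}


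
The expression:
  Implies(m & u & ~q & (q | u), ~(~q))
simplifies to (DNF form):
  q | ~m | ~u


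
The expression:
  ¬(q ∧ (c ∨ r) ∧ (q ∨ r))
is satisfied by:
  {c: False, q: False, r: False}
  {r: True, c: False, q: False}
  {c: True, r: False, q: False}
  {r: True, c: True, q: False}
  {q: True, r: False, c: False}


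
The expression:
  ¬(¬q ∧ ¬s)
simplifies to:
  q ∨ s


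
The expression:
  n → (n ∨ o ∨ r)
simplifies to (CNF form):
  True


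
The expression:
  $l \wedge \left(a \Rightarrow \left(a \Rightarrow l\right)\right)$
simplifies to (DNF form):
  $l$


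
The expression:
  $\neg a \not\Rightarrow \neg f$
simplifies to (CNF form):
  $f \wedge \neg a$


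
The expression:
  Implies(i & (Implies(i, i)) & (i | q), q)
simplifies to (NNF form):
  q | ~i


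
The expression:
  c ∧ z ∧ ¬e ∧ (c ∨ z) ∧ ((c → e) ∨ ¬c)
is never true.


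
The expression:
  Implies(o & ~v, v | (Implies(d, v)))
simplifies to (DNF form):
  v | ~d | ~o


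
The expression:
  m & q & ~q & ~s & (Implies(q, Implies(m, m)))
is never true.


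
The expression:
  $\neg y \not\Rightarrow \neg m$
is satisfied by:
  {m: True, y: False}


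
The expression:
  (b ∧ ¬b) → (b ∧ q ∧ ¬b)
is always true.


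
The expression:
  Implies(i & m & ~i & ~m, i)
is always true.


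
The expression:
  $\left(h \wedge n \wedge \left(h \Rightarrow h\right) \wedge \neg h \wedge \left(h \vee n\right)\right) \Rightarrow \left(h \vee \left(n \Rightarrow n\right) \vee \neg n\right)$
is always true.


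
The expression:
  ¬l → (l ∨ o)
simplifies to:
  l ∨ o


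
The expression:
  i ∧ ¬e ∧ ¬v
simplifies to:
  i ∧ ¬e ∧ ¬v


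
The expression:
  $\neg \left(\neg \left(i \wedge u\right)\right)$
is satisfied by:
  {i: True, u: True}


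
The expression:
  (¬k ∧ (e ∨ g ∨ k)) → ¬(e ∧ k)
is always true.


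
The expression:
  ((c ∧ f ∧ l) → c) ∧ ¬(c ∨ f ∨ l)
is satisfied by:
  {f: False, l: False, c: False}


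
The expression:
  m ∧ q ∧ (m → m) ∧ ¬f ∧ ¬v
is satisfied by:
  {m: True, q: True, v: False, f: False}


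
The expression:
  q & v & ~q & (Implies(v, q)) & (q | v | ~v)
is never true.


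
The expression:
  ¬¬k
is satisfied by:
  {k: True}


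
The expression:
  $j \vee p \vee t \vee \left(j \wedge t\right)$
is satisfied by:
  {t: True, p: True, j: True}
  {t: True, p: True, j: False}
  {t: True, j: True, p: False}
  {t: True, j: False, p: False}
  {p: True, j: True, t: False}
  {p: True, j: False, t: False}
  {j: True, p: False, t: False}


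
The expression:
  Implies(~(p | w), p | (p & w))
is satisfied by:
  {p: True, w: True}
  {p: True, w: False}
  {w: True, p: False}


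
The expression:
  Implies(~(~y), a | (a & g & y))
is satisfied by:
  {a: True, y: False}
  {y: False, a: False}
  {y: True, a: True}


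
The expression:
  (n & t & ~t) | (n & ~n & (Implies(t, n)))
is never true.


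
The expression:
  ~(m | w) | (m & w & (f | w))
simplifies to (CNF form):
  (m | ~m) & (m | ~w) & (w | ~m) & (w | ~w)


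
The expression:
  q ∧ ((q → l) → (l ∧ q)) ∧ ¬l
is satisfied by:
  {q: True, l: False}


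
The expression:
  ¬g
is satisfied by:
  {g: False}


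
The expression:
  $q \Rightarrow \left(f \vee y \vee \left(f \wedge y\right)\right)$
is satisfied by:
  {y: True, f: True, q: False}
  {y: True, f: False, q: False}
  {f: True, y: False, q: False}
  {y: False, f: False, q: False}
  {y: True, q: True, f: True}
  {y: True, q: True, f: False}
  {q: True, f: True, y: False}


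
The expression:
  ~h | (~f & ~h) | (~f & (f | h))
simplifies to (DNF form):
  ~f | ~h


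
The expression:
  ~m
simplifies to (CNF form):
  ~m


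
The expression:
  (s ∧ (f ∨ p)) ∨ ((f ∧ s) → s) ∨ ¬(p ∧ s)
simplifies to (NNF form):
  True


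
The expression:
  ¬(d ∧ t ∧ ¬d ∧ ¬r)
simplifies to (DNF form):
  True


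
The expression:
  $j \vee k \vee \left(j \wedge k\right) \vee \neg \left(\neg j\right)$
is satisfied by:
  {k: True, j: True}
  {k: True, j: False}
  {j: True, k: False}


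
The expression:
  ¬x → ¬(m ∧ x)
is always true.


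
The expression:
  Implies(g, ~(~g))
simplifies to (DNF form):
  True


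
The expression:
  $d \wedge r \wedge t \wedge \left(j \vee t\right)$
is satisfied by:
  {t: True, r: True, d: True}


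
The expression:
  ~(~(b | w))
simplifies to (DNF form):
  b | w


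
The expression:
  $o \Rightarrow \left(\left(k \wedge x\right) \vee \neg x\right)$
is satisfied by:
  {k: True, o: False, x: False}
  {o: False, x: False, k: False}
  {x: True, k: True, o: False}
  {x: True, o: False, k: False}
  {k: True, o: True, x: False}
  {o: True, k: False, x: False}
  {x: True, o: True, k: True}


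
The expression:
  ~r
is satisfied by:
  {r: False}


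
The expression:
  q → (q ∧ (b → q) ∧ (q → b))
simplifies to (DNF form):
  b ∨ ¬q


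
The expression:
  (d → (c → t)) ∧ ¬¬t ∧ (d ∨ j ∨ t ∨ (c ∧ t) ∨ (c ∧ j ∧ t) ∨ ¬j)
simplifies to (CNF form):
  t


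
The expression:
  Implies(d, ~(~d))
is always true.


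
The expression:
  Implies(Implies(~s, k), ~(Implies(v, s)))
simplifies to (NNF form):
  ~s & (v | ~k)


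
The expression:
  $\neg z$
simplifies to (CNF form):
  $\neg z$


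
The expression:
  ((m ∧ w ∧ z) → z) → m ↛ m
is never true.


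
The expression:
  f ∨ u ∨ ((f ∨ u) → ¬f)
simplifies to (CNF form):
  True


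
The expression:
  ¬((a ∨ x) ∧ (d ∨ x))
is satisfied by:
  {x: False, d: False, a: False}
  {a: True, x: False, d: False}
  {d: True, x: False, a: False}


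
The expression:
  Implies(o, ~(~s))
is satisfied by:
  {s: True, o: False}
  {o: False, s: False}
  {o: True, s: True}


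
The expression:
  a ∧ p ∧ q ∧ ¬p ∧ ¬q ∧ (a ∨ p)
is never true.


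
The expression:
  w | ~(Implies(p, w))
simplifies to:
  p | w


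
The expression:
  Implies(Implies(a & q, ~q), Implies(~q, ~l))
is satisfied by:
  {q: True, l: False}
  {l: False, q: False}
  {l: True, q: True}


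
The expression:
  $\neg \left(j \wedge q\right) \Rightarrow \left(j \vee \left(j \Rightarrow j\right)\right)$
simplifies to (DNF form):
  $\text{True}$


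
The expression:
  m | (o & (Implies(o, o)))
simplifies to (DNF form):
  m | o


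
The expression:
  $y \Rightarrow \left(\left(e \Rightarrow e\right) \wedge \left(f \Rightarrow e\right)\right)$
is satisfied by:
  {e: True, y: False, f: False}
  {e: False, y: False, f: False}
  {f: True, e: True, y: False}
  {f: True, e: False, y: False}
  {y: True, e: True, f: False}
  {y: True, e: False, f: False}
  {y: True, f: True, e: True}


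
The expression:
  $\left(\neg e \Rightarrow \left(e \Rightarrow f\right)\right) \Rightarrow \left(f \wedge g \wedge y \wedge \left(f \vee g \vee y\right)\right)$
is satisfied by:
  {f: True, g: True, y: True}


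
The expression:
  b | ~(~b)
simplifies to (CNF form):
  b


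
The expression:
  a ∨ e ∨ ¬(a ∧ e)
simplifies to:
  True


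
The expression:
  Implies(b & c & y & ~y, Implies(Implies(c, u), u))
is always true.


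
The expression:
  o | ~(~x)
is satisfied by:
  {x: True, o: True}
  {x: True, o: False}
  {o: True, x: False}


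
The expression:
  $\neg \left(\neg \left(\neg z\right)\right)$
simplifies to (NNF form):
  $\neg z$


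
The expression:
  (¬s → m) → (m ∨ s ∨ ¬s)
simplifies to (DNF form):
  True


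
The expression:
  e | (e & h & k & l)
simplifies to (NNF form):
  e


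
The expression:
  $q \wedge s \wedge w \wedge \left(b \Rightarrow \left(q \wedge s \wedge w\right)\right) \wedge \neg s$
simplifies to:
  $\text{False}$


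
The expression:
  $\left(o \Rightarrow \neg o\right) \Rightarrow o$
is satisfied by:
  {o: True}


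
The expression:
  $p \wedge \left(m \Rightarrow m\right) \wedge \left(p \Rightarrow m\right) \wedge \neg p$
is never true.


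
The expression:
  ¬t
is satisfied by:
  {t: False}


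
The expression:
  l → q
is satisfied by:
  {q: True, l: False}
  {l: False, q: False}
  {l: True, q: True}


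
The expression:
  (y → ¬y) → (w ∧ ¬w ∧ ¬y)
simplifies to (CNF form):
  y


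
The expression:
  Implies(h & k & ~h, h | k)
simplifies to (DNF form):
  True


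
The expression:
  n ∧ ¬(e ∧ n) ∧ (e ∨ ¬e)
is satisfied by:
  {n: True, e: False}


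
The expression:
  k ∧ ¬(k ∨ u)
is never true.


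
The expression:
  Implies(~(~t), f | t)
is always true.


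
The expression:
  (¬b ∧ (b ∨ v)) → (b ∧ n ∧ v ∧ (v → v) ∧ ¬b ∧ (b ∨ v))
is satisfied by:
  {b: True, v: False}
  {v: False, b: False}
  {v: True, b: True}


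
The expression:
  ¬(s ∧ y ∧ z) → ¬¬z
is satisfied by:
  {z: True}


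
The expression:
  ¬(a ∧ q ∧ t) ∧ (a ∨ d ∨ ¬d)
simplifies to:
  ¬a ∨ ¬q ∨ ¬t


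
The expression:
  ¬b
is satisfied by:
  {b: False}


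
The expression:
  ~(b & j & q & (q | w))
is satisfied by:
  {q: False, b: False, j: False}
  {j: True, q: False, b: False}
  {b: True, q: False, j: False}
  {j: True, b: True, q: False}
  {q: True, j: False, b: False}
  {j: True, q: True, b: False}
  {b: True, q: True, j: False}


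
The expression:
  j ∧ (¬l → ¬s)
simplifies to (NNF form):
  j ∧ (l ∨ ¬s)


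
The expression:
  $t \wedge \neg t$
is never true.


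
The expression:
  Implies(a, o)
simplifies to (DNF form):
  o | ~a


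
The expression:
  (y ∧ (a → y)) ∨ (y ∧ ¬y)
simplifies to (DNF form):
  y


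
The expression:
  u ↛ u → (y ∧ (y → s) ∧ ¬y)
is always true.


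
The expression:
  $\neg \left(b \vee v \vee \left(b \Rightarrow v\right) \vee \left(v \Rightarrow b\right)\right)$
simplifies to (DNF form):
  $\text{False}$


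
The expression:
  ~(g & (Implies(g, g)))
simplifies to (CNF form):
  ~g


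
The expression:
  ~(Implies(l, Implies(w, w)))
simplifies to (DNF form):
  False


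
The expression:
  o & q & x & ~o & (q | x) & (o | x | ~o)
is never true.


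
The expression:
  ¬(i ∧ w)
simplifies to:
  ¬i ∨ ¬w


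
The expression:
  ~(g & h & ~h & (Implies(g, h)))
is always true.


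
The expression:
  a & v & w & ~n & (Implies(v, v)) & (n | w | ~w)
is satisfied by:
  {a: True, w: True, v: True, n: False}


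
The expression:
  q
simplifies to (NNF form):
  q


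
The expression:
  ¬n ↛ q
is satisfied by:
  {q: True, n: False}
  {n: False, q: False}
  {n: True, q: True}


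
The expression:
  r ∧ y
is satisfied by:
  {r: True, y: True}


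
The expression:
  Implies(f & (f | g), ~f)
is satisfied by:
  {f: False}


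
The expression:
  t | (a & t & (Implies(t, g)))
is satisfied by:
  {t: True}


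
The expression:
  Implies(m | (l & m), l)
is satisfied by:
  {l: True, m: False}
  {m: False, l: False}
  {m: True, l: True}


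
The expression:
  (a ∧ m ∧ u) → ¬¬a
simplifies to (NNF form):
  True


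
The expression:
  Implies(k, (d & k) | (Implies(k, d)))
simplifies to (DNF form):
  d | ~k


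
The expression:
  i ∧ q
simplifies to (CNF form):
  i ∧ q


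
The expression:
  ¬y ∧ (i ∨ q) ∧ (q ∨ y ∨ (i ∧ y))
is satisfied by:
  {q: True, y: False}


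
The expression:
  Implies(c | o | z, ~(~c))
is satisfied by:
  {c: True, z: False, o: False}
  {c: True, o: True, z: False}
  {c: True, z: True, o: False}
  {c: True, o: True, z: True}
  {o: False, z: False, c: False}


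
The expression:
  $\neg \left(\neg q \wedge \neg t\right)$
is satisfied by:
  {t: True, q: True}
  {t: True, q: False}
  {q: True, t: False}


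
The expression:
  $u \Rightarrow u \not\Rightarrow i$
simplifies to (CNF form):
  $\neg i \vee \neg u$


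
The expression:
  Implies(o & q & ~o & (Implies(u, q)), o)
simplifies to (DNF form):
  True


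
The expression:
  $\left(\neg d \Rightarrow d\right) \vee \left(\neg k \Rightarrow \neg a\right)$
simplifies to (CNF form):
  $d \vee k \vee \neg a$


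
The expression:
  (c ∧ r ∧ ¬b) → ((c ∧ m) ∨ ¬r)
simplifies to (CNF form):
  b ∨ m ∨ ¬c ∨ ¬r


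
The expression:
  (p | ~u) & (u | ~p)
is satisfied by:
  {p: False, u: False}
  {u: True, p: True}


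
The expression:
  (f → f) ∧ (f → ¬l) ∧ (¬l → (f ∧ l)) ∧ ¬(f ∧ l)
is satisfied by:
  {l: True, f: False}


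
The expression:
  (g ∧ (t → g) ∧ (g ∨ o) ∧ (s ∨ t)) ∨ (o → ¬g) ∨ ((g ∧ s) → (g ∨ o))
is always true.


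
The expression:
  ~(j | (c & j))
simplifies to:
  ~j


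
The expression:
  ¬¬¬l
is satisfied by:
  {l: False}


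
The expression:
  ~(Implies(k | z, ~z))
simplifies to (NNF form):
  z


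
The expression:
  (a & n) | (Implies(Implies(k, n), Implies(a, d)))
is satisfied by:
  {n: True, d: True, k: True, a: False}
  {n: True, d: True, k: False, a: False}
  {n: True, k: True, d: False, a: False}
  {n: True, k: False, d: False, a: False}
  {d: True, k: True, n: False, a: False}
  {d: True, k: False, n: False, a: False}
  {k: True, n: False, d: False, a: False}
  {k: False, n: False, d: False, a: False}
  {a: True, n: True, d: True, k: True}
  {a: True, n: True, d: True, k: False}
  {a: True, n: True, k: True, d: False}
  {a: True, n: True, k: False, d: False}
  {a: True, d: True, k: True, n: False}
  {a: True, d: True, k: False, n: False}
  {a: True, k: True, d: False, n: False}


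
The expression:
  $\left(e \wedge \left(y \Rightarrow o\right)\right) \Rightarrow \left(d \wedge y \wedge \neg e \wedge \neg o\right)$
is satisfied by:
  {y: True, e: False, o: False}
  {y: False, e: False, o: False}
  {o: True, y: True, e: False}
  {o: True, y: False, e: False}
  {e: True, y: True, o: False}


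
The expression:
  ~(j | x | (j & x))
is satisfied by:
  {x: False, j: False}


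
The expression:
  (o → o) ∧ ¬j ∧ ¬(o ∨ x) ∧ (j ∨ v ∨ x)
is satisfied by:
  {v: True, x: False, o: False, j: False}


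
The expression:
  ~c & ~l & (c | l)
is never true.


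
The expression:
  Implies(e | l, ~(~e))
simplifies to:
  e | ~l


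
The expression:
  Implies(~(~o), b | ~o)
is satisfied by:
  {b: True, o: False}
  {o: False, b: False}
  {o: True, b: True}


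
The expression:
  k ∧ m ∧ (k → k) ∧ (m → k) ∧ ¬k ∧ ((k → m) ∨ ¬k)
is never true.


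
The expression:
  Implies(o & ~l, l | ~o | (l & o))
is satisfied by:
  {l: True, o: False}
  {o: False, l: False}
  {o: True, l: True}


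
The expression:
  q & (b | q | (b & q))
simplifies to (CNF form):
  q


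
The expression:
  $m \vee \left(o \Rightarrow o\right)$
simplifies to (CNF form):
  $\text{True}$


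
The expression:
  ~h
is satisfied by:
  {h: False}


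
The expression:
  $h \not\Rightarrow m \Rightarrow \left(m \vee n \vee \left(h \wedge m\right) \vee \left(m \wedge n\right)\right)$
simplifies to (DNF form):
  $m \vee n \vee \neg h$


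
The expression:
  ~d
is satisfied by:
  {d: False}


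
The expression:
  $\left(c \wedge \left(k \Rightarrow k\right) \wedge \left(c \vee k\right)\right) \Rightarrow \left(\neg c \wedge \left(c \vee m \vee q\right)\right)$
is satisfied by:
  {c: False}


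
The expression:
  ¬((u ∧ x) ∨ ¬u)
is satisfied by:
  {u: True, x: False}


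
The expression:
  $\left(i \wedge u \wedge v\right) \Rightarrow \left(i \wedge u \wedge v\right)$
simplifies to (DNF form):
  $\text{True}$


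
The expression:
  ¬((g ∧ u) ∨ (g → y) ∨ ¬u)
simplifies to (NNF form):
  False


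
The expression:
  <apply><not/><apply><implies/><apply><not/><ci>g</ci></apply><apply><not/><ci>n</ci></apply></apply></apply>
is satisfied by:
  {n: True, g: False}


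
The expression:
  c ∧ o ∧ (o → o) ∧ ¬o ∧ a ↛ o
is never true.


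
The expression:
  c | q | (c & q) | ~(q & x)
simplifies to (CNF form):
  True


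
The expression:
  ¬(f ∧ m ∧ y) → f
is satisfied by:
  {f: True}


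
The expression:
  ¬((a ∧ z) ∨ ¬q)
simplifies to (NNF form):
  q ∧ (¬a ∨ ¬z)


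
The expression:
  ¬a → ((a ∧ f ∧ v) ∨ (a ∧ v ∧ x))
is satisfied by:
  {a: True}


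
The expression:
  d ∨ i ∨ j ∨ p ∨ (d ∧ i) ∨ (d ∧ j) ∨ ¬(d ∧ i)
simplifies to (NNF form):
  True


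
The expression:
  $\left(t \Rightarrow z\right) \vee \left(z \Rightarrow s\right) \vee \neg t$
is always true.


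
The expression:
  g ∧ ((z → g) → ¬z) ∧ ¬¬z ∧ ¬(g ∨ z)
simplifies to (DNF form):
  False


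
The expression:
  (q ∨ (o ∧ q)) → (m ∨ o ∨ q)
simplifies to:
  True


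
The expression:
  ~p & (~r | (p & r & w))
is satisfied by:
  {p: False, r: False}


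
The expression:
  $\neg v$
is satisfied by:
  {v: False}


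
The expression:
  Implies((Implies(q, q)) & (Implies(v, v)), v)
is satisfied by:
  {v: True}


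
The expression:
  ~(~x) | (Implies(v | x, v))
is always true.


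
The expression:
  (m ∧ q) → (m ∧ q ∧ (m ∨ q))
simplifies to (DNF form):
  True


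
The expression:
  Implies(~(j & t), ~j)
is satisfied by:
  {t: True, j: False}
  {j: False, t: False}
  {j: True, t: True}


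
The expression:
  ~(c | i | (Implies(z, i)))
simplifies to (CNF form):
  z & ~c & ~i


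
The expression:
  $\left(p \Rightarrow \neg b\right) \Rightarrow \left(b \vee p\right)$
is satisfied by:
  {b: True, p: True}
  {b: True, p: False}
  {p: True, b: False}


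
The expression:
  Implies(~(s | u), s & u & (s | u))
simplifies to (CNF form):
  s | u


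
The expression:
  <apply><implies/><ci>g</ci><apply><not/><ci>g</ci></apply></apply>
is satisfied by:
  {g: False}


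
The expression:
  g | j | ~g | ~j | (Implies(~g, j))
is always true.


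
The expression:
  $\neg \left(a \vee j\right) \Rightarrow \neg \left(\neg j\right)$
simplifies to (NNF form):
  $a \vee j$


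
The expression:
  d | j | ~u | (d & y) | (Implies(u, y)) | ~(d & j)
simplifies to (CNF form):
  True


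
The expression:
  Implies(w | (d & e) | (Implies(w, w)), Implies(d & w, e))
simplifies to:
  e | ~d | ~w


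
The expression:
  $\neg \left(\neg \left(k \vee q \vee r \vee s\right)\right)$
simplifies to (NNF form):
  $k \vee q \vee r \vee s$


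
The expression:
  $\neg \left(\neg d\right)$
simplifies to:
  $d$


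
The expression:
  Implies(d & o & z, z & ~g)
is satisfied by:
  {o: False, z: False, d: False, g: False}
  {g: True, o: False, z: False, d: False}
  {d: True, o: False, z: False, g: False}
  {g: True, d: True, o: False, z: False}
  {z: True, g: False, o: False, d: False}
  {g: True, z: True, o: False, d: False}
  {d: True, z: True, g: False, o: False}
  {g: True, d: True, z: True, o: False}
  {o: True, d: False, z: False, g: False}
  {g: True, o: True, d: False, z: False}
  {d: True, o: True, g: False, z: False}
  {g: True, d: True, o: True, z: False}
  {z: True, o: True, d: False, g: False}
  {g: True, z: True, o: True, d: False}
  {d: True, z: True, o: True, g: False}


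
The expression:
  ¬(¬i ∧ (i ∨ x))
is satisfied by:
  {i: True, x: False}
  {x: False, i: False}
  {x: True, i: True}


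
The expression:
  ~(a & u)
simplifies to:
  ~a | ~u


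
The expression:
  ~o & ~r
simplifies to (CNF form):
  ~o & ~r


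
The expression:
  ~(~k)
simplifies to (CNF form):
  k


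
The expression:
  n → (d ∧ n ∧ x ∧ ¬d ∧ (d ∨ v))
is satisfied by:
  {n: False}


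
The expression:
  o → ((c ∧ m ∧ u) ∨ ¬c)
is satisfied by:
  {u: True, m: True, o: False, c: False}
  {u: True, m: False, o: False, c: False}
  {m: True, u: False, o: False, c: False}
  {u: False, m: False, o: False, c: False}
  {u: True, c: True, m: True, o: False}
  {u: True, c: True, m: False, o: False}
  {c: True, m: True, u: False, o: False}
  {c: True, u: False, m: False, o: False}
  {u: True, o: True, m: True, c: False}
  {u: True, o: True, m: False, c: False}
  {o: True, m: True, u: False, c: False}
  {o: True, u: False, m: False, c: False}
  {u: True, c: True, o: True, m: True}


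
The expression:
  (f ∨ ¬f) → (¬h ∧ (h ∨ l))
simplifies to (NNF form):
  l ∧ ¬h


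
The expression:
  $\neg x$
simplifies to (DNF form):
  $\neg x$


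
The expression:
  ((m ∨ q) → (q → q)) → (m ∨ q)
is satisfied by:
  {q: True, m: True}
  {q: True, m: False}
  {m: True, q: False}


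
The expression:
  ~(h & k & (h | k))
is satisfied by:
  {h: False, k: False}
  {k: True, h: False}
  {h: True, k: False}


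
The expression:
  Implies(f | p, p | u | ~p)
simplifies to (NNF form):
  True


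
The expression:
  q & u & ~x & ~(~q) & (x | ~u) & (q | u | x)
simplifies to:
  False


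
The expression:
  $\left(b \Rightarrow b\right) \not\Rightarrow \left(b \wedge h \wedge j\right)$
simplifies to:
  $\neg b \vee \neg h \vee \neg j$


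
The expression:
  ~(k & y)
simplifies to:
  ~k | ~y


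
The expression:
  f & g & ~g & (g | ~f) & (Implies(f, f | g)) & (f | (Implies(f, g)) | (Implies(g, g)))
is never true.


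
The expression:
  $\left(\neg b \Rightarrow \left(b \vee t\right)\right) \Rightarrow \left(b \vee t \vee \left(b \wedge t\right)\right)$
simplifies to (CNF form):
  $\text{True}$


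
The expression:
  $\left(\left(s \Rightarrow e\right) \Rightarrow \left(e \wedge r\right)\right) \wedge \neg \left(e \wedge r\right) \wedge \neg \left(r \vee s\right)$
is never true.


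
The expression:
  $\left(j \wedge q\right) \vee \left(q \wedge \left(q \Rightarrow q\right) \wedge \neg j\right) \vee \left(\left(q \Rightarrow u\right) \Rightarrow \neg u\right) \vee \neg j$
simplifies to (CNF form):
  $q \vee \neg j \vee \neg u$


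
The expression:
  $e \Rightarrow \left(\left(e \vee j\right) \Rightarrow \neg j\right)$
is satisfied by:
  {e: False, j: False}
  {j: True, e: False}
  {e: True, j: False}


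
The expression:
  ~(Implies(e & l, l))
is never true.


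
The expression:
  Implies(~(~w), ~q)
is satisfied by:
  {w: False, q: False}
  {q: True, w: False}
  {w: True, q: False}


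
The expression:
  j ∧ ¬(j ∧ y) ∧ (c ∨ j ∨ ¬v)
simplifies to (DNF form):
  j ∧ ¬y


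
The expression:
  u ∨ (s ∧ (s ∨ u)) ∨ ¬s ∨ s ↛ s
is always true.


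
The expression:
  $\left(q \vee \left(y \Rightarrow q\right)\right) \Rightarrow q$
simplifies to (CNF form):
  $q \vee y$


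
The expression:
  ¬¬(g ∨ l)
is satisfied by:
  {l: True, g: True}
  {l: True, g: False}
  {g: True, l: False}


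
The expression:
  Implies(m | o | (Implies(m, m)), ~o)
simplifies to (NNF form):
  ~o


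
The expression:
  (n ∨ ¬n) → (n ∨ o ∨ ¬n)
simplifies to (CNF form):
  True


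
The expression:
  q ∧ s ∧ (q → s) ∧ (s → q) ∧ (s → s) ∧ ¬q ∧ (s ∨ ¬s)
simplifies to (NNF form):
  False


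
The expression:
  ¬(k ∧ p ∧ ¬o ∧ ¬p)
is always true.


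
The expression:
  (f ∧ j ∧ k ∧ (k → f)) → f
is always true.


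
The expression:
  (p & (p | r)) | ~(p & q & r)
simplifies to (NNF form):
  True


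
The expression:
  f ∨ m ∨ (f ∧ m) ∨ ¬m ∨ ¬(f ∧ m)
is always true.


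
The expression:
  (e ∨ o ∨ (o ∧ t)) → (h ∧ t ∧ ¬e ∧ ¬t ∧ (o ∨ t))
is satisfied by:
  {e: False, o: False}


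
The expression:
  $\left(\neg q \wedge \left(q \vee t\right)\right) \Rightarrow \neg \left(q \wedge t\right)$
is always true.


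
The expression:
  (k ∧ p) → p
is always true.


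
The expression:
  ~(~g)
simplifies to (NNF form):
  g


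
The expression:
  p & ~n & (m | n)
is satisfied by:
  {m: True, p: True, n: False}


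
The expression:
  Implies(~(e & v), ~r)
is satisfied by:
  {v: True, e: True, r: False}
  {v: True, e: False, r: False}
  {e: True, v: False, r: False}
  {v: False, e: False, r: False}
  {r: True, v: True, e: True}


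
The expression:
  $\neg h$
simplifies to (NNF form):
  $\neg h$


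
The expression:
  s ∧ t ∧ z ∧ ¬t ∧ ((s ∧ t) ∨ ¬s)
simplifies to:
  False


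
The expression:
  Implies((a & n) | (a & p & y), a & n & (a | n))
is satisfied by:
  {n: True, p: False, y: False, a: False}
  {n: False, p: False, y: False, a: False}
  {n: True, a: True, p: False, y: False}
  {a: True, n: False, p: False, y: False}
  {n: True, y: True, a: False, p: False}
  {y: True, a: False, p: False, n: False}
  {n: True, a: True, y: True, p: False}
  {a: True, y: True, n: False, p: False}
  {n: True, p: True, a: False, y: False}
  {p: True, a: False, y: False, n: False}
  {n: True, a: True, p: True, y: False}
  {a: True, p: True, n: False, y: False}
  {n: True, y: True, p: True, a: False}
  {y: True, p: True, a: False, n: False}
  {n: True, a: True, y: True, p: True}


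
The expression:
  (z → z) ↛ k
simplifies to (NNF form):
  ¬k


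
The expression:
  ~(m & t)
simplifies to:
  ~m | ~t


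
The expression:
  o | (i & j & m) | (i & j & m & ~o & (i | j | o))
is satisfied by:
  {o: True, j: True, m: True, i: True}
  {o: True, j: True, m: True, i: False}
  {o: True, j: True, i: True, m: False}
  {o: True, j: True, i: False, m: False}
  {o: True, m: True, i: True, j: False}
  {o: True, m: True, i: False, j: False}
  {o: True, m: False, i: True, j: False}
  {o: True, m: False, i: False, j: False}
  {j: True, m: True, i: True, o: False}


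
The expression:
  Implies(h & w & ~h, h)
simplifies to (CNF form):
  True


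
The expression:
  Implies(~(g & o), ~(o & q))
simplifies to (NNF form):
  g | ~o | ~q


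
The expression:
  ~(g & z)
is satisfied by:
  {g: False, z: False}
  {z: True, g: False}
  {g: True, z: False}


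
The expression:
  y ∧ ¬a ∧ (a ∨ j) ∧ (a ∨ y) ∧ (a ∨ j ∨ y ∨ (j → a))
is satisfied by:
  {j: True, y: True, a: False}


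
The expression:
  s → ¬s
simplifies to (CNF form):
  ¬s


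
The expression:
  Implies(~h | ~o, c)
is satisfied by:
  {c: True, h: True, o: True}
  {c: True, h: True, o: False}
  {c: True, o: True, h: False}
  {c: True, o: False, h: False}
  {h: True, o: True, c: False}


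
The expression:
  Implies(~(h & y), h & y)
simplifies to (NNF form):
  h & y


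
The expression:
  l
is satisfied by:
  {l: True}


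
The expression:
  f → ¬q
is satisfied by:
  {q: False, f: False}
  {f: True, q: False}
  {q: True, f: False}


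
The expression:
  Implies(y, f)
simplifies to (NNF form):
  f | ~y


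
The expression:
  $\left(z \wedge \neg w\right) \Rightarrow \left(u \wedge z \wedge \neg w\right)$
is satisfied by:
  {u: True, w: True, z: False}
  {u: True, w: False, z: False}
  {w: True, u: False, z: False}
  {u: False, w: False, z: False}
  {u: True, z: True, w: True}
  {u: True, z: True, w: False}
  {z: True, w: True, u: False}


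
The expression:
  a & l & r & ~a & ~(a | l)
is never true.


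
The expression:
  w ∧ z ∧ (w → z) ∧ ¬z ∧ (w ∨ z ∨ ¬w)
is never true.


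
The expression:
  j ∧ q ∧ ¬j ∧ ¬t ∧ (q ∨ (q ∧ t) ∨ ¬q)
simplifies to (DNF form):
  False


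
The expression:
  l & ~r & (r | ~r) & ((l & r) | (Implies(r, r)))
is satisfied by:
  {l: True, r: False}


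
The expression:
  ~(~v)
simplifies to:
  v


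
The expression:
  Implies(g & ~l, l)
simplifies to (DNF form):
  l | ~g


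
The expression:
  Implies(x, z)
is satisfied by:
  {z: True, x: False}
  {x: False, z: False}
  {x: True, z: True}


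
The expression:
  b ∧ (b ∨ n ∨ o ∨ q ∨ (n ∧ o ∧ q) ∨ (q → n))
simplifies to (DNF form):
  b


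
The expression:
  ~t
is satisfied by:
  {t: False}


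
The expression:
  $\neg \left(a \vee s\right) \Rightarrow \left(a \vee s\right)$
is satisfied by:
  {a: True, s: True}
  {a: True, s: False}
  {s: True, a: False}


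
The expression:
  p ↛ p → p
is always true.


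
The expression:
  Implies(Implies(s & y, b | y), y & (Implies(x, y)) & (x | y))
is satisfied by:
  {y: True}


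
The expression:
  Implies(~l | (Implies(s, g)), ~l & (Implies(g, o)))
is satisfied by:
  {o: True, s: True, l: False, g: False}
  {o: True, s: False, l: False, g: False}
  {s: True, o: False, l: False, g: False}
  {o: False, s: False, l: False, g: False}
  {g: True, o: True, s: True, l: False}
  {g: True, o: True, s: False, l: False}
  {o: True, l: True, s: True, g: False}
  {l: True, s: True, g: False, o: False}


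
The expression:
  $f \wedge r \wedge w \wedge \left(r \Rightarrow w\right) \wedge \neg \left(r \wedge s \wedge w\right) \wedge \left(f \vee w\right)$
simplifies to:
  $f \wedge r \wedge w \wedge \neg s$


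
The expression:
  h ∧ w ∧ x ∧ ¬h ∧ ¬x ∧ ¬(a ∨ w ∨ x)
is never true.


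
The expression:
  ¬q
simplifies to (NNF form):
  ¬q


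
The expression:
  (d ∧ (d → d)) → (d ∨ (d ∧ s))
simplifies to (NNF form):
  True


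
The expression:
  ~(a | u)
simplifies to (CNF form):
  ~a & ~u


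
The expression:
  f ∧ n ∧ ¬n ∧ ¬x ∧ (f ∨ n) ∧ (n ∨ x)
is never true.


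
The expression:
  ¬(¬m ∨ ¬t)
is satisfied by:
  {t: True, m: True}


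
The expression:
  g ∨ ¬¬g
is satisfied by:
  {g: True}


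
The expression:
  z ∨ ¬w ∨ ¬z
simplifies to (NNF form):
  True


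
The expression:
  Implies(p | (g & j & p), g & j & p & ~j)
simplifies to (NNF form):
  ~p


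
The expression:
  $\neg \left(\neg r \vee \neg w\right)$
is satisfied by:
  {r: True, w: True}


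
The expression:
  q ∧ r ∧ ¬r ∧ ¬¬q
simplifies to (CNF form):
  False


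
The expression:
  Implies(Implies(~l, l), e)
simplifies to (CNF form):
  e | ~l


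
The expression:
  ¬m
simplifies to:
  ¬m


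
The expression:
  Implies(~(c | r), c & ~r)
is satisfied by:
  {r: True, c: True}
  {r: True, c: False}
  {c: True, r: False}


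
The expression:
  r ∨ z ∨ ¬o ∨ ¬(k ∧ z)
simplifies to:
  True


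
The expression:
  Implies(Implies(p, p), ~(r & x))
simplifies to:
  ~r | ~x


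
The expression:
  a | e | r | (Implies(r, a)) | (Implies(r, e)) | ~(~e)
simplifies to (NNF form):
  True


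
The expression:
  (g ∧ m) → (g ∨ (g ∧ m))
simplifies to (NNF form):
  True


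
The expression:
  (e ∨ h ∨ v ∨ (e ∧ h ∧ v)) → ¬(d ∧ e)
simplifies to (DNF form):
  ¬d ∨ ¬e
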